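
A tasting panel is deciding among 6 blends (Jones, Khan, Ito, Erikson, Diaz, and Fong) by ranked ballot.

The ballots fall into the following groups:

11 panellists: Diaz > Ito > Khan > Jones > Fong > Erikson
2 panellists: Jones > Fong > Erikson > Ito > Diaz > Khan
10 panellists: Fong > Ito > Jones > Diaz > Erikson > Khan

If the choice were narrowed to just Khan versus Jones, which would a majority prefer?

Jones

Ballots ranking Khan above Jones: 11.
Ballots ranking Jones above Khan: 2+10 = 12.
Jones wins the head-to-head, 12–11.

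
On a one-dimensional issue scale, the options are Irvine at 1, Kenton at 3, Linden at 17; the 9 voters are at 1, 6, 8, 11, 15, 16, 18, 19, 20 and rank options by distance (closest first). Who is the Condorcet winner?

With single-peaked preferences on a line, the Condorcet winner is the candidate closest to the median voter.
The median voter (position 15) is closest to Linden at 17.
Check: Linden vs Irvine — voters closer to Linden: 6 of 9.

Linden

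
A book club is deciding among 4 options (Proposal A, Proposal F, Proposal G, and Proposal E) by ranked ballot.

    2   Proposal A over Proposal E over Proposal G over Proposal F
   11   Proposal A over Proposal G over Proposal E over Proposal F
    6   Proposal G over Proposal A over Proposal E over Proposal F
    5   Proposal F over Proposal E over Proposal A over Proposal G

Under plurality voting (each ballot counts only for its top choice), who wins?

Proposal A

First-place vote totals:
  Proposal A: 13
  Proposal F: 5
  Proposal G: 6
  Proposal E: 0
Proposal A has the most first-place votes.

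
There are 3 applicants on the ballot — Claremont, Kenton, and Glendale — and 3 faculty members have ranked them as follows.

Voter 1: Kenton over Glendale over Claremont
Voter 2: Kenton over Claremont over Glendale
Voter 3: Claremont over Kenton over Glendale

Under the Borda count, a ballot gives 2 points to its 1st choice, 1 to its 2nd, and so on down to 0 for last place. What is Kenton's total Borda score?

Borda scores:
  Claremont: 0 + 1 + 2 = 3
  Kenton: 2 + 2 + 1 = 5
  Glendale: 1 + 0 + 0 = 1

5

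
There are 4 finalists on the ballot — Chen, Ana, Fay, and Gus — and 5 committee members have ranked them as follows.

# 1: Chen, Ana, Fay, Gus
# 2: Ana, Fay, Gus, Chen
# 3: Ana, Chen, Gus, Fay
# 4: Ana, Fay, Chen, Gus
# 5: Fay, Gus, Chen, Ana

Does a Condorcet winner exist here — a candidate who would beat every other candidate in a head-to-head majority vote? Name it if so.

Head-to-head results (5 voters total):
Chen vs Ana: Ana wins 3–2.
Chen vs Fay: Fay wins 3–2.
Chen vs Gus: Chen wins 3–2.
Ana vs Fay: Ana wins 4–1.
Ana vs Gus: Ana wins 4–1.
Fay vs Gus: Fay wins 4–1.
Ana beats each rival — Chen (3–2), Fay (4–1), Gus (4–1) — so Ana is the Condorcet winner.

Ana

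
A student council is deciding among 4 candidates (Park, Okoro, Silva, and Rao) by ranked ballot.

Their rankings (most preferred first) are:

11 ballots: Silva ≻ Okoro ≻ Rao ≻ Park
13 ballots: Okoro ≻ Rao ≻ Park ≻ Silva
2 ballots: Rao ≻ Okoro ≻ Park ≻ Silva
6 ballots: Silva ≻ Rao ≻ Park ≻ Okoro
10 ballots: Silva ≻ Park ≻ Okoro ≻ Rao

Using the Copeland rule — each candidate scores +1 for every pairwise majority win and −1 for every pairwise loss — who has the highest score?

Silva

Pairwise results:
  Park vs Okoro: Okoro wins 26–16.
  Park vs Silva: Silva wins 27–15.
  Park vs Rao: Rao wins 32–10.
  Okoro vs Silva: Silva wins 27–15.
  Okoro vs Rao: Okoro wins 34–8.
  Silva vs Rao: Silva wins 27–15.
Copeland scores (wins − losses):
  Park: 0 − 3 = -3
  Okoro: 2 − 1 = 1
  Silva: 3 − 0 = 3
  Rao: 1 − 2 = -1
Silva has the best Copeland score.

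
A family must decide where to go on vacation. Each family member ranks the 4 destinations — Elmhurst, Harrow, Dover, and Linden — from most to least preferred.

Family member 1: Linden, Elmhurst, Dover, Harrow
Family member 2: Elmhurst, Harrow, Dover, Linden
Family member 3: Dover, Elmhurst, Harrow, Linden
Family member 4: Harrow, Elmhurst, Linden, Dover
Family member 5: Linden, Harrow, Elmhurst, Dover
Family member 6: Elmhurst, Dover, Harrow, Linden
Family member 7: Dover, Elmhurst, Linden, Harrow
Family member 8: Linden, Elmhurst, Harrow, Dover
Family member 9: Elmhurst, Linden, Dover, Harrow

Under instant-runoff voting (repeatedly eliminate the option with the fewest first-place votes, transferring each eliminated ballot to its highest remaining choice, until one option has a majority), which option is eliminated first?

Harrow

Round 1: Elmhurst 3, Linden 3, Dover 2, Harrow 1. Harrow has the fewest and is eliminated.
Round 2: Elmhurst 4, Linden 3, Dover 2. Dover has the fewest and is eliminated.
Round 3: Elmhurst 6, Linden 3. Elmhurst has a majority.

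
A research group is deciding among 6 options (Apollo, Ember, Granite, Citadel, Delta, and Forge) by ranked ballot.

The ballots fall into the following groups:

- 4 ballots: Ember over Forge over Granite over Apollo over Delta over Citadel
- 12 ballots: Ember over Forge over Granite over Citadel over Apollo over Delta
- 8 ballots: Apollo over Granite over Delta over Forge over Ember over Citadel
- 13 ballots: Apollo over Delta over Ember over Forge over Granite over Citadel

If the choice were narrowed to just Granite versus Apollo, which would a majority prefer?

Ballots ranking Granite above Apollo: 4+12 = 16.
Ballots ranking Apollo above Granite: 8+13 = 21.
Apollo wins the head-to-head, 21–16.

Apollo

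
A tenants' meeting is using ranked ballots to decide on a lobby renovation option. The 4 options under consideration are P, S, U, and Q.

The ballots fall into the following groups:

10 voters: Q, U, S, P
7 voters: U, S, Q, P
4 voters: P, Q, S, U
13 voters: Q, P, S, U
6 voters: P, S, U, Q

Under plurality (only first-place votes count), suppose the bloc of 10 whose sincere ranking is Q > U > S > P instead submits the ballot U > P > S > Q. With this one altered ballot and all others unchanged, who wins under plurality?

U

First-place totals with the altered ballot: P 10, S 0, U 17, Q 13.
The switch changes the winner from Q to U.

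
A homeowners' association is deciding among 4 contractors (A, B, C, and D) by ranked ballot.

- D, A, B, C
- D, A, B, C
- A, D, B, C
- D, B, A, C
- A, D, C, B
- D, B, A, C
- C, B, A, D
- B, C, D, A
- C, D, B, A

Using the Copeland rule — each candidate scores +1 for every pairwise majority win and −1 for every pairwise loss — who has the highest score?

D

Pairwise results:
  A vs B: B wins 5–4.
  A vs C: A wins 6–3.
  A vs D: D wins 6–3.
  B vs C: B wins 6–3.
  B vs D: D wins 7–2.
  C vs D: D wins 6–3.
Copeland scores (wins − losses):
  A: 1 − 2 = -1
  B: 2 − 1 = 1
  C: 0 − 3 = -3
  D: 3 − 0 = 3
D has the best Copeland score.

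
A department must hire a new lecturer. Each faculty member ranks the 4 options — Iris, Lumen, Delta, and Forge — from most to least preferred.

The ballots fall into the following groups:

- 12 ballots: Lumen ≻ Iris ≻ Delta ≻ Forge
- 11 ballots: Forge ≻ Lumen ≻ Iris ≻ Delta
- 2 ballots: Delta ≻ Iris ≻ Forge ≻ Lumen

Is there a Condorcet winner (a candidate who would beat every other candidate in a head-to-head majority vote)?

No

Head-to-head results (25 voters total):
Iris vs Lumen: Lumen wins 23–2.
Iris vs Delta: Iris wins 23–2.
Iris vs Forge: Iris wins 14–11.
Lumen vs Delta: Lumen wins 23–2.
Lumen vs Forge: Forge wins 13–12.
Delta vs Forge: Delta wins 14–11.
No candidate beats all others: Iris beats Forge beats Lumen beats Iris, a majority cycle.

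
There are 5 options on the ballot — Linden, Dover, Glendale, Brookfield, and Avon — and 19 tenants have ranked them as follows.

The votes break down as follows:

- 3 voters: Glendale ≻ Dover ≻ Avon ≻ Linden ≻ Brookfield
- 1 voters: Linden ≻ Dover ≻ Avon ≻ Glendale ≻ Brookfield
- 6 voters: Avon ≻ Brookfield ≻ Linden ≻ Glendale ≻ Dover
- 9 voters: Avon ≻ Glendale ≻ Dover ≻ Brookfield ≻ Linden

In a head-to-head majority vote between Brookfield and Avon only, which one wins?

Ballots ranking Brookfield above Avon: 0.
Ballots ranking Avon above Brookfield: 3+1+6+9 = 19.
Avon wins the head-to-head, 19–0.

Avon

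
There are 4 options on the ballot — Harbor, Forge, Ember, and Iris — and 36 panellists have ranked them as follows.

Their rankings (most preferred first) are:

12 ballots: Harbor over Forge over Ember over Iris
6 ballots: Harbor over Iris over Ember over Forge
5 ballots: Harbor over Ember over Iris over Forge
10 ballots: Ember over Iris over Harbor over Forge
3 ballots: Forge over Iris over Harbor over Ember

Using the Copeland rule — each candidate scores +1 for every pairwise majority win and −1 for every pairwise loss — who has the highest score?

Harbor

Pairwise results:
  Harbor vs Forge: Harbor wins 33–3.
  Harbor vs Ember: Harbor wins 26–10.
  Harbor vs Iris: Harbor wins 23–13.
  Forge vs Ember: Ember wins 21–15.
  Forge vs Iris: Iris wins 21–15.
  Ember vs Iris: Ember wins 27–9.
Copeland scores (wins − losses):
  Harbor: 3 − 0 = 3
  Forge: 0 − 3 = -3
  Ember: 2 − 1 = 1
  Iris: 1 − 2 = -1
Harbor has the best Copeland score.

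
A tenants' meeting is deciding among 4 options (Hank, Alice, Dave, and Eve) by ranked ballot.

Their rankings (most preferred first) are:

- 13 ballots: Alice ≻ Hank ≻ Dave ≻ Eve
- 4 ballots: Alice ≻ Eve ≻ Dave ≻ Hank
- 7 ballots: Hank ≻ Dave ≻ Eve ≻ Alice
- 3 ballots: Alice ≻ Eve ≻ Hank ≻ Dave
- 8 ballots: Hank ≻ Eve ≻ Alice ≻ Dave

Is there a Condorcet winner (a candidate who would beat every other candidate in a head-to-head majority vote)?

Head-to-head results (35 voters total):
Hank vs Alice: Alice wins 20–15.
Hank vs Dave: Hank wins 31–4.
Hank vs Eve: Hank wins 28–7.
Alice vs Dave: Alice wins 28–7.
Alice vs Eve: Alice wins 20–15.
Dave vs Eve: Dave wins 20–15.
Alice beats each rival — Hank (20–15), Dave (28–7), Eve (20–15) — so Alice is the Condorcet winner.

Yes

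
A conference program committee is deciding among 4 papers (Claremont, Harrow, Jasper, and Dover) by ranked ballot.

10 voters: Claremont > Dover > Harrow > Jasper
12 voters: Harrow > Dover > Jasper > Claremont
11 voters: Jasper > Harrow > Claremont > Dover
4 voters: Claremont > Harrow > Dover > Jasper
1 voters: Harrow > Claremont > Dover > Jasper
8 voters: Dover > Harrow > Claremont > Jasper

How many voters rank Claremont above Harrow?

Ballots ranking Claremont above Harrow: 10+4 = 14.
Ballots ranking Harrow above Claremont: 12+11+1+8 = 32.
So 14 of 46 voters prefer Claremont to Harrow.

14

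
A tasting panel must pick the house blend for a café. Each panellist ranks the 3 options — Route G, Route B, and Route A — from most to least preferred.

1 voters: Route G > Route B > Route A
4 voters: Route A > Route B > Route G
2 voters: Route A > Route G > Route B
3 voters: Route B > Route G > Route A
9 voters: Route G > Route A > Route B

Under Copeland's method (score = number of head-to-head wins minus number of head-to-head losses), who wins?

Route G

Pairwise results:
  Route G vs Route B: Route G wins 12–7.
  Route G vs Route A: Route G wins 13–6.
  Route B vs Route A: Route A wins 15–4.
Copeland scores (wins − losses):
  Route G: 2 − 0 = 2
  Route B: 0 − 2 = -2
  Route A: 1 − 1 = 0
Route G has the best Copeland score.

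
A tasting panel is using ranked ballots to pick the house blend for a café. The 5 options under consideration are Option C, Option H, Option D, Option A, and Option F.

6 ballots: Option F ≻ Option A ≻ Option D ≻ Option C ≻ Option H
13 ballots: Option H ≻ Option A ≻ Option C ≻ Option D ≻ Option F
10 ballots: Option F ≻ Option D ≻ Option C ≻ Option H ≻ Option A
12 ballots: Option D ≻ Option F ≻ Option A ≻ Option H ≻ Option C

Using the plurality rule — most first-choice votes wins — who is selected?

Option F

First-place vote totals:
  Option C: 0
  Option H: 13
  Option D: 12
  Option A: 0
  Option F: 16
Option F has the most first-place votes.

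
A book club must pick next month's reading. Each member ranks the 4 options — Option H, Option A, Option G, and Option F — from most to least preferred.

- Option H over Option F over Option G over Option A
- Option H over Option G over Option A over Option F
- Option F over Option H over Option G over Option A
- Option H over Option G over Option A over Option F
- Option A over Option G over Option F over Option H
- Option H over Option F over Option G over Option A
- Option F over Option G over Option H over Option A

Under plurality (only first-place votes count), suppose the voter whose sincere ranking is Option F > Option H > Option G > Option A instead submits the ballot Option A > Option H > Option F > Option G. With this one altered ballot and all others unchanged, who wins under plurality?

First-place totals with the altered ballot: Option H 4, Option A 2, Option G 0, Option F 1.
The winner is unchanged: still Option H.

Option H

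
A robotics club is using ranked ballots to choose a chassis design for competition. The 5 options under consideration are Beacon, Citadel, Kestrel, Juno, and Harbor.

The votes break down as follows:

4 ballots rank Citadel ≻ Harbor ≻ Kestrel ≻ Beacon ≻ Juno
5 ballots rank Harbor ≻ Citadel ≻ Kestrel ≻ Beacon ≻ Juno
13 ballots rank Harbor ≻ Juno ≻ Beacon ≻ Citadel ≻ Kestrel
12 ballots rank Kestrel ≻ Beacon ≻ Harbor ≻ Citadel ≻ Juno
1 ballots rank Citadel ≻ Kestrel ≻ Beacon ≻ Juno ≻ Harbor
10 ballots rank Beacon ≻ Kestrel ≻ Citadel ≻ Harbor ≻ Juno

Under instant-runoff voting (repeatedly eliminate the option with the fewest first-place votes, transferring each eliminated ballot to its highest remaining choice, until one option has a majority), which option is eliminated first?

Juno

Round 1: Harbor 18, Kestrel 12, Beacon 10, Citadel 5, Juno 0. Juno has the fewest and is eliminated.
Round 2: Harbor 18, Kestrel 12, Beacon 10, Citadel 5. Citadel has the fewest and is eliminated.
Round 3: Harbor 22, Kestrel 13, Beacon 10. Beacon has the fewest and is eliminated.
Round 4: Kestrel 23, Harbor 22. Kestrel has a majority.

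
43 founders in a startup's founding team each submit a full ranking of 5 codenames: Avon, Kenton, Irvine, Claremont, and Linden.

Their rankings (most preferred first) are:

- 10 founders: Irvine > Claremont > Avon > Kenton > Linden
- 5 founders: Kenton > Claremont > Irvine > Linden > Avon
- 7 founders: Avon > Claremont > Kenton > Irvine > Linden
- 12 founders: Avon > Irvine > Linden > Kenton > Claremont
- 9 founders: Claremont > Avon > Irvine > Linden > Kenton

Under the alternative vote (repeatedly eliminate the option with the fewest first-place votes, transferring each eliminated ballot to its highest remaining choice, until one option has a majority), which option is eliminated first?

Linden

Round 1: Avon 19, Irvine 10, Claremont 9, Kenton 5, Linden 0. Linden has the fewest and is eliminated.
Round 2: Avon 19, Irvine 10, Claremont 9, Kenton 5. Kenton has the fewest and is eliminated.
Round 3: Avon 19, Claremont 14, Irvine 10. Irvine has the fewest and is eliminated.
Round 4: Claremont 24, Avon 19. Claremont has a majority.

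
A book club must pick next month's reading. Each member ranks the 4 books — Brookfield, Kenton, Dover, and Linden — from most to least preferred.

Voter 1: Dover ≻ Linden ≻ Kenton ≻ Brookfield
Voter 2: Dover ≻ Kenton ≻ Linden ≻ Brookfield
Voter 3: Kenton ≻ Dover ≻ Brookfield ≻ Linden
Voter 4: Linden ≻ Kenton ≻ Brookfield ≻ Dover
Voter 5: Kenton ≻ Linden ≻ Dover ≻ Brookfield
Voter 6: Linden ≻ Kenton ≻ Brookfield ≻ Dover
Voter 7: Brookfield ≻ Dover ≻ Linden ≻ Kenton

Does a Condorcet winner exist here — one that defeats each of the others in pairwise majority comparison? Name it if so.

None — there is no Condorcet winner

Head-to-head results (7 voters total):
Brookfield vs Kenton: Kenton wins 6–1.
Brookfield vs Dover: Dover wins 4–3.
Brookfield vs Linden: Linden wins 5–2.
Kenton vs Dover: Kenton wins 4–3.
Kenton vs Linden: Linden wins 4–3.
Dover vs Linden: Dover wins 4–3.
No candidate beats all others: Kenton beats Dover beats Linden beats Kenton, a majority cycle.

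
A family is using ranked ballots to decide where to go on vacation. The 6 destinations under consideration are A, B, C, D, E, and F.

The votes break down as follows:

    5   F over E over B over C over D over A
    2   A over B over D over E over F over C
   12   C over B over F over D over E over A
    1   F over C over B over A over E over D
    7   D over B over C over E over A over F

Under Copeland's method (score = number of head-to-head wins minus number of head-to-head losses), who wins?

Pairwise results:
  A vs B: B wins 25–2.
  A vs C: C wins 25–2.
  A vs D: D wins 24–3.
  A vs E: E wins 24–3.
  A vs F: F wins 18–9.
  B vs C: B wins 14–13.
  B vs D: B wins 20–7.
  B vs E: B wins 22–5.
  B vs F: B wins 21–6.
  C vs D: C wins 18–9.
  C vs E: C wins 20–7.
  C vs F: C wins 19–8.
  D vs E: D wins 21–6.
  D vs F: F wins 18–9.
  E vs F: F wins 18–9.
Copeland scores (wins − losses):
  A: 0 − 5 = -5
  B: 5 − 0 = 5
  C: 4 − 1 = 3
  D: 2 − 3 = -1
  E: 1 − 4 = -3
  F: 3 − 2 = 1
B has the best Copeland score.

B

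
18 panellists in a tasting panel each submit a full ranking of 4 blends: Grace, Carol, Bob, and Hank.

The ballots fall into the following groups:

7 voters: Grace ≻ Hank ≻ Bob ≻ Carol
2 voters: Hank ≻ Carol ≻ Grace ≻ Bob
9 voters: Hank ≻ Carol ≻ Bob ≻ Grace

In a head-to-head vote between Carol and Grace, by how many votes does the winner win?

Ballots ranking Carol above Grace: 2+9 = 11.
Ballots ranking Grace above Carol: 7.
Carol wins 11–7, a margin of 4.

4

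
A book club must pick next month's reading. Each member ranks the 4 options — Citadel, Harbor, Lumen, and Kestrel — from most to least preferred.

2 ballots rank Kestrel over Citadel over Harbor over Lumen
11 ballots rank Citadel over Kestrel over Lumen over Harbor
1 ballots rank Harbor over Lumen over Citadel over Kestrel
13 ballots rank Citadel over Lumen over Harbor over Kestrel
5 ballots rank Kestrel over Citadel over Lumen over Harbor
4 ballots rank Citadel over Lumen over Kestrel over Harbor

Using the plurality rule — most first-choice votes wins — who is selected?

Citadel

First-place vote totals:
  Citadel: 28
  Harbor: 1
  Lumen: 0
  Kestrel: 7
Citadel has the most first-place votes.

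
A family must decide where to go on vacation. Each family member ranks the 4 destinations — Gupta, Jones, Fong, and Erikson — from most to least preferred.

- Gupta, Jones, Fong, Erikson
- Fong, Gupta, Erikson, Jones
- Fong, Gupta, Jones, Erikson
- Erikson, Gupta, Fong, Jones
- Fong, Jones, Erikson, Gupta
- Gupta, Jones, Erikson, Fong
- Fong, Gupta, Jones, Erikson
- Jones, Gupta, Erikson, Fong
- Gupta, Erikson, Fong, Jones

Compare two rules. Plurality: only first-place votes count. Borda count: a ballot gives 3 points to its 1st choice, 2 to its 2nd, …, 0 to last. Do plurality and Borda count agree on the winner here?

No

Plurality first-place counts: Gupta 3, Jones 1, Fong 4, Erikson 1 → Fong.
Borda totals: Gupta 19, Jones 11, Fong 15, Erikson 9 → Gupta.
The two rules disagree: plurality picks Fong, Borda picks Gupta.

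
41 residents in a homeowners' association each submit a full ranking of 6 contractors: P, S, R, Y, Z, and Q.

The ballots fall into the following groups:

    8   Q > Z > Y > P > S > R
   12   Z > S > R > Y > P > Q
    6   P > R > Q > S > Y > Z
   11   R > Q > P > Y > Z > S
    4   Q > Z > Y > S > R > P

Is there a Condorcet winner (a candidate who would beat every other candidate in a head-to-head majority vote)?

No

Head-to-head results (41 voters total):
P vs S: P wins 25–16.
P vs R: R wins 27–14.
P vs Y: Y wins 24–17.
P vs Z: Z wins 24–17.
P vs Q: Q wins 23–18.
S vs R: S wins 24–17.
S vs Y: Y wins 23–18.
S vs Z: Z wins 35–6.
S vs Q: Q wins 29–12.
R vs Y: R wins 29–12.
R vs Z: Z wins 24–17.
R vs Q: R wins 29–12.
Y vs Z: Z wins 24–17.
Y vs Q: Q wins 29–12.
Z vs Q: Q wins 29–12.
No candidate beats all others: P beats S beats R beats P, a majority cycle.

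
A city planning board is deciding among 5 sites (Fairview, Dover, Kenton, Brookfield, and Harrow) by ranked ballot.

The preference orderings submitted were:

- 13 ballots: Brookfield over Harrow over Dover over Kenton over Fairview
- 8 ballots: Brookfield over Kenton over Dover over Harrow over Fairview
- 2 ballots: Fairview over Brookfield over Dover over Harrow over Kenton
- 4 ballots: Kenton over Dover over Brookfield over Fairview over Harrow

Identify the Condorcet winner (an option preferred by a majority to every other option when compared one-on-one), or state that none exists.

Head-to-head results (27 voters total):
Fairview vs Dover: Dover wins 25–2.
Fairview vs Kenton: Kenton wins 25–2.
Fairview vs Brookfield: Brookfield wins 25–2.
Fairview vs Harrow: Harrow wins 21–6.
Dover vs Kenton: Dover wins 15–12.
Dover vs Brookfield: Brookfield wins 23–4.
Dover vs Harrow: Dover wins 14–13.
Kenton vs Brookfield: Brookfield wins 23–4.
Kenton vs Harrow: Harrow wins 15–12.
Brookfield vs Harrow: Brookfield wins 27–0.
Brookfield beats each rival — Fairview (25–2), Dover (23–4), Kenton (23–4), Harrow (27–0) — so Brookfield is the Condorcet winner.

Brookfield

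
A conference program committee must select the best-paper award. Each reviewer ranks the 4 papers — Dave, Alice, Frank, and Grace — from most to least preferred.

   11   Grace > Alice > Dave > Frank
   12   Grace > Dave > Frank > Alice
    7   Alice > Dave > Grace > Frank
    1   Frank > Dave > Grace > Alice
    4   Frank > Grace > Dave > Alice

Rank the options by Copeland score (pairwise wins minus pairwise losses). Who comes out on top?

Grace

Pairwise results:
  Dave vs Alice: Alice wins 18–17.
  Dave vs Frank: Dave wins 30–5.
  Dave vs Grace: Grace wins 27–8.
  Alice vs Frank: Alice wins 18–17.
  Alice vs Grace: Grace wins 28–7.
  Frank vs Grace: Grace wins 30–5.
Copeland scores (wins − losses):
  Dave: 1 − 2 = -1
  Alice: 2 − 1 = 1
  Frank: 0 − 3 = -3
  Grace: 3 − 0 = 3
Grace has the best Copeland score.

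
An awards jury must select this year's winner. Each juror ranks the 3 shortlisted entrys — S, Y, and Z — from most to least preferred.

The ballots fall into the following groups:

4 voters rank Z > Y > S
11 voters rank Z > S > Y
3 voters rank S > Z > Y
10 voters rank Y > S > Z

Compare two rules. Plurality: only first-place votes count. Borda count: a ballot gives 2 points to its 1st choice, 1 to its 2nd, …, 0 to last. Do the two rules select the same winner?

Plurality first-place counts: S 3, Y 10, Z 15 → Z.
Borda totals: S 27, Y 24, Z 33 → Z.
The two rules agree on Z.

Yes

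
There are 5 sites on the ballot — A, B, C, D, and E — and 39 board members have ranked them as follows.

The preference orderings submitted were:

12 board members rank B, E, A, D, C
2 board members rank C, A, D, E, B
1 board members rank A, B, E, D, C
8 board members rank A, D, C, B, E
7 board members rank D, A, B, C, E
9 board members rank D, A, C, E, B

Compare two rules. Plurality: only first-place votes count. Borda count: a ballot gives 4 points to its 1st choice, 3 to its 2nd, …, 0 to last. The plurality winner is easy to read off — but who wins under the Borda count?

Plurality first-place counts: A 9, B 12, C 2, D 16, E 0 → D.
Borda totals: A 114, B 73, C 49, D 105, E 49 → A.

A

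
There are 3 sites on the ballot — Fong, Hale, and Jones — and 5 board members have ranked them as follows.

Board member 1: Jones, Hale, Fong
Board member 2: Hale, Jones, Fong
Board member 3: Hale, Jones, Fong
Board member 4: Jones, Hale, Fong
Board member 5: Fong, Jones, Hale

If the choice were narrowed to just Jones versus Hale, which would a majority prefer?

Ballots ranking Jones above Hale: 3.
Ballots ranking Hale above Jones: 2.
Jones wins the head-to-head, 3–2.

Jones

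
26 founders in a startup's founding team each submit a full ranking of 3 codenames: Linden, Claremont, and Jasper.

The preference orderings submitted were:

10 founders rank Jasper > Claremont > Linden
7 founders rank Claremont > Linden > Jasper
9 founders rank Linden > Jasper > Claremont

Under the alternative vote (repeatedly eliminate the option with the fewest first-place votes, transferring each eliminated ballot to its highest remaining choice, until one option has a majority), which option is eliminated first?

Claremont

Round 1: Jasper 10, Linden 9, Claremont 7. Claremont has the fewest and is eliminated.
Round 2: Linden 16, Jasper 10. Linden has a majority.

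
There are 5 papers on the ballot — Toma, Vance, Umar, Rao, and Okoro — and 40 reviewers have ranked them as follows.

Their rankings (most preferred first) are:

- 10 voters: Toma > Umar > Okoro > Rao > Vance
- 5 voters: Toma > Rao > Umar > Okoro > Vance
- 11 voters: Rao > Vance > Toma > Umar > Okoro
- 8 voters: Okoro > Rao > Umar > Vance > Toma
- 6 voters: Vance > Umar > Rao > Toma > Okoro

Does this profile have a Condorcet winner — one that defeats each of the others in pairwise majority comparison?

Head-to-head results (40 voters total):
Toma vs Vance: Vance wins 25–15.
Toma vs Umar: Toma wins 26–14.
Toma vs Rao: Rao wins 25–15.
Toma vs Okoro: Toma wins 32–8.
Vance vs Umar: Umar wins 23–17.
Vance vs Rao: Rao wins 34–6.
Vance vs Okoro: Okoro wins 23–17.
Umar vs Rao: Rao wins 24–16.
Umar vs Okoro: Umar wins 32–8.
Rao vs Okoro: Rao wins 22–18.
Rao beats each rival — Toma (25–15), Vance (34–6), Umar (24–16), Okoro (22–18) — so Rao is the Condorcet winner.

Yes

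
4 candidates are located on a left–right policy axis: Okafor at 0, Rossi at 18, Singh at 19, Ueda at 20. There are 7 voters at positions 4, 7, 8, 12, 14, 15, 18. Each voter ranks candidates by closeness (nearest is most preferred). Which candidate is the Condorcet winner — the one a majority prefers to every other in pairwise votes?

With single-peaked preferences on a line, the Condorcet winner is the candidate closest to the median voter.
The median voter (position 12) is closest to Rossi at 18.
Check: Rossi vs Singh — voters closer to Rossi: 7 of 7.

Rossi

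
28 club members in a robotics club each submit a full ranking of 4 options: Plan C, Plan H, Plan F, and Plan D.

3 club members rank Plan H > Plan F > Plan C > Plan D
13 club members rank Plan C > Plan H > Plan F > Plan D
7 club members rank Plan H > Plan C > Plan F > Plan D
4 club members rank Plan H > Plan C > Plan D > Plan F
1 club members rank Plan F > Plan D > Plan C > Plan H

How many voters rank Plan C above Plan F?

24

Ballots ranking Plan C above Plan F: 13+7+4 = 24.
Ballots ranking Plan F above Plan C: 3+1 = 4.
So 24 of 28 voters prefer Plan C to Plan F.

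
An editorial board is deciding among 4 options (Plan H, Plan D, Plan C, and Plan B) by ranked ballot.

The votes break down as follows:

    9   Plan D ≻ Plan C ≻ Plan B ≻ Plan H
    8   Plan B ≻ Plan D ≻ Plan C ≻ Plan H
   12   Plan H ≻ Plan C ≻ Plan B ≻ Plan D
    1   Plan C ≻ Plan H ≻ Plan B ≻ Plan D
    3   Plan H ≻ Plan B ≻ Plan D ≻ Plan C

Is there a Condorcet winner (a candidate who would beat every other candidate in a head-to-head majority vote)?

Head-to-head results (33 voters total):
Plan H vs Plan D: Plan D wins 17–16.
Plan H vs Plan C: Plan C wins 18–15.
Plan H vs Plan B: Plan B wins 17–16.
Plan D vs Plan C: Plan D wins 20–13.
Plan D vs Plan B: Plan B wins 24–9.
Plan C vs Plan B: Plan C wins 22–11.
No candidate beats all others: Plan D beats Plan C beats Plan B beats Plan D, a majority cycle.

No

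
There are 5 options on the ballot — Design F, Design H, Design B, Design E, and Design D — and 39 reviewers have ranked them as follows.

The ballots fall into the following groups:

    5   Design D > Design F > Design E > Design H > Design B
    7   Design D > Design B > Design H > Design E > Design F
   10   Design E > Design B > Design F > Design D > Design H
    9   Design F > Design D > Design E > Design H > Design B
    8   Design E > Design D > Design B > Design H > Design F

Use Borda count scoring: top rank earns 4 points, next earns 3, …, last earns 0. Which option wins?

Design D

Borda scores:
  Design F: 5·3 + 7·0 + 10·2 + 9·4 + 8·0 = 71
  Design H: 5·1 + 7·2 + 10·0 + 9·1 + 8·1 = 36
  Design B: 5·0 + 7·3 + 10·3 + 9·0 + 8·2 = 67
  Design E: 5·2 + 7·1 + 10·4 + 9·2 + 8·4 = 107
  Design D: 5·4 + 7·4 + 10·1 + 9·3 + 8·3 = 109
Design D has the highest total.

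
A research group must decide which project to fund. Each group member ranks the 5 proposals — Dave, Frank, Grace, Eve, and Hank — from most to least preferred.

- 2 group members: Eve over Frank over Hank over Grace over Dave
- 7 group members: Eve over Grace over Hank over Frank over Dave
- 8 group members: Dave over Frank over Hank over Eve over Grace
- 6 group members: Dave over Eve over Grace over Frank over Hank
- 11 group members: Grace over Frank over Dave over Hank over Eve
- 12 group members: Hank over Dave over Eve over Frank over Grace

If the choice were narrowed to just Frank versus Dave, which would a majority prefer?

Ballots ranking Frank above Dave: 2+7+11 = 20.
Ballots ranking Dave above Frank: 8+6+12 = 26.
Dave wins the head-to-head, 26–20.

Dave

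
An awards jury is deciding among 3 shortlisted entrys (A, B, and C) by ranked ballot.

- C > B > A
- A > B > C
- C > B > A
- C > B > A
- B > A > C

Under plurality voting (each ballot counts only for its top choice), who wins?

C

First-place vote totals:
  A: 1
  B: 1
  C: 3
C has the most first-place votes.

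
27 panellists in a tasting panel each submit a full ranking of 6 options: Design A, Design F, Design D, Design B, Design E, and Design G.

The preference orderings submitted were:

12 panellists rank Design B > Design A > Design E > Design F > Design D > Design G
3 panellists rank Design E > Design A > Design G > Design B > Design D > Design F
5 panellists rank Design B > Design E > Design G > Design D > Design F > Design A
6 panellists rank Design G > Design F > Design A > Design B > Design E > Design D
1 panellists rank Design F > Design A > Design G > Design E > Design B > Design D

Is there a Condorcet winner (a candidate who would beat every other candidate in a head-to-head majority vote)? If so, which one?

Head-to-head results (27 voters total):
Design A vs Design F: Design A wins 15–12.
Design A vs Design D: Design A wins 22–5.
Design A vs Design B: Design B wins 17–10.
Design A vs Design E: Design A wins 19–8.
Design A vs Design G: Design A wins 16–11.
Design F vs Design D: Design F wins 19–8.
Design F vs Design B: Design B wins 20–7.
Design F vs Design E: Design E wins 20–7.
Design F vs Design G: Design G wins 14–13.
Design D vs Design B: Design B wins 27–0.
Design D vs Design E: Design E wins 27–0.
Design D vs Design G: Design G wins 15–12.
Design B vs Design E: Design B wins 23–4.
Design B vs Design G: Design B wins 17–10.
Design E vs Design G: Design E wins 20–7.
Design B beats each rival — Design A (17–10), Design F (20–7), Design D (27–0), Design E (23–4), Design G (17–10) — so Design B is the Condorcet winner.

Design B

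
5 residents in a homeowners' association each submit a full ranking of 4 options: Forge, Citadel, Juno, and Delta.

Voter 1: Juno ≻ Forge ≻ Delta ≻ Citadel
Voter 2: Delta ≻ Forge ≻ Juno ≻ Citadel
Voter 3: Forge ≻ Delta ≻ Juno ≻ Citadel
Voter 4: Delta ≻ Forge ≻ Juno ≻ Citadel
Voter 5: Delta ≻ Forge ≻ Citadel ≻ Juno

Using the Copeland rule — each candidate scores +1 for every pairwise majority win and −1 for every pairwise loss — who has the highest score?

Pairwise results:
  Forge vs Citadel: Forge wins 5–0.
  Forge vs Juno: Forge wins 4–1.
  Forge vs Delta: Delta wins 3–2.
  Citadel vs Juno: Juno wins 4–1.
  Citadel vs Delta: Delta wins 5–0.
  Juno vs Delta: Delta wins 4–1.
Copeland scores (wins − losses):
  Forge: 2 − 1 = 1
  Citadel: 0 − 3 = -3
  Juno: 1 − 2 = -1
  Delta: 3 − 0 = 3
Delta has the best Copeland score.

Delta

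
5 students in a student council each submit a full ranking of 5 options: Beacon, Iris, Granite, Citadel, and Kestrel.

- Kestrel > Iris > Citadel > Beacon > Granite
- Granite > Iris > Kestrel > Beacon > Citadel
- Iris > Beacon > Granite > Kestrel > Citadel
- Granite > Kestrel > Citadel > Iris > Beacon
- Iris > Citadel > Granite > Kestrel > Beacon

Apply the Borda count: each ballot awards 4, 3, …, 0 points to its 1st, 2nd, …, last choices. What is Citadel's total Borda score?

Borda scores:
  Beacon: 1 + 1 + 3 + 0 + 0 = 5
  Iris: 3 + 3 + 4 + 1 + 4 = 15
  Granite: 0 + 4 + 2 + 4 + 2 = 12
  Citadel: 2 + 0 + 0 + 2 + 3 = 7
  Kestrel: 4 + 2 + 1 + 3 + 1 = 11

7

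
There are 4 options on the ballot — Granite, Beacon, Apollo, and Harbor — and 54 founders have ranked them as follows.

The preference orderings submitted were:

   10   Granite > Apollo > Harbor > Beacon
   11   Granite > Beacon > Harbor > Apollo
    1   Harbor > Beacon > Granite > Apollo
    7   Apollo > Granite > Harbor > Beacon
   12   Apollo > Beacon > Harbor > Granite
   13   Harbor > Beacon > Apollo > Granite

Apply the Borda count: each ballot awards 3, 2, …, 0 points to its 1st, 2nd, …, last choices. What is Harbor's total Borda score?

Borda scores:
  Granite: 10·3 + 11·3 + 1 + 7·2 + 12·0 + 13·0 = 78
  Beacon: 10·0 + 11·2 + 2 + 7·0 + 12·2 + 13·2 = 74
  Apollo: 10·2 + 11·0 + 0 + 7·3 + 12·3 + 13·1 = 90
  Harbor: 10·1 + 11·1 + 3 + 7·1 + 12·1 + 13·3 = 82

82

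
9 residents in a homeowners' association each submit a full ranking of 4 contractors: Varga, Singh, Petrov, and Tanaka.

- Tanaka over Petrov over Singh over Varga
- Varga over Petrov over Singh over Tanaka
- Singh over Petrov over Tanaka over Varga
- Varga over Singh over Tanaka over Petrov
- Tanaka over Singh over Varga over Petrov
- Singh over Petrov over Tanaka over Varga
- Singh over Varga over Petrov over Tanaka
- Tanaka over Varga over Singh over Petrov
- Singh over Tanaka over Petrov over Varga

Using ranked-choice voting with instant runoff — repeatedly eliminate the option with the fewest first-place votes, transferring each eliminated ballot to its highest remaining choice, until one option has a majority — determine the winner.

Round 1: Singh 4, Tanaka 3, Varga 2, Petrov 0. Petrov has the fewest and is eliminated.
Round 2: Singh 4, Tanaka 3, Varga 2. Varga has the fewest and is eliminated.
Round 3: Singh 6, Tanaka 3. Singh has a majority.

Singh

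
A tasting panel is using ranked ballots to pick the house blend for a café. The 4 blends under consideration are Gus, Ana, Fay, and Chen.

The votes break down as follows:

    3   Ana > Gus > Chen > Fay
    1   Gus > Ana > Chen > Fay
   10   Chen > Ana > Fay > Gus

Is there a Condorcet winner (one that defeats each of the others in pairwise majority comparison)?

Head-to-head results (14 voters total):
Gus vs Ana: Ana wins 13–1.
Gus vs Fay: Fay wins 10–4.
Gus vs Chen: Chen wins 10–4.
Ana vs Fay: Ana wins 14–0.
Ana vs Chen: Chen wins 10–4.
Fay vs Chen: Chen wins 14–0.
Chen beats each rival — Gus (10–4), Ana (10–4), Fay (14–0) — so Chen is the Condorcet winner.

Yes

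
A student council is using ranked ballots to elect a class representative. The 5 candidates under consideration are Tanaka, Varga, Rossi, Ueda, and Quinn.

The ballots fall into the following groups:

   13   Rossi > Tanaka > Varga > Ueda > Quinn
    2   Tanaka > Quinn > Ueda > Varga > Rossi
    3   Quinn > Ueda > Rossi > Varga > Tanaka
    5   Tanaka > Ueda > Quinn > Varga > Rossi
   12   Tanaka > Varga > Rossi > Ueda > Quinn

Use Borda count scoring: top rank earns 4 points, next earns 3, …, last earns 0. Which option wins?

Tanaka

Borda scores:
  Tanaka: 13·3 + 2·4 + 3·0 + 5·4 + 12·4 = 115
  Varga: 13·2 + 2·1 + 3·1 + 5·1 + 12·3 = 72
  Rossi: 13·4 + 2·0 + 3·2 + 5·0 + 12·2 = 82
  Ueda: 13·1 + 2·2 + 3·3 + 5·3 + 12·1 = 53
  Quinn: 13·0 + 2·3 + 3·4 + 5·2 + 12·0 = 28
Tanaka has the highest total.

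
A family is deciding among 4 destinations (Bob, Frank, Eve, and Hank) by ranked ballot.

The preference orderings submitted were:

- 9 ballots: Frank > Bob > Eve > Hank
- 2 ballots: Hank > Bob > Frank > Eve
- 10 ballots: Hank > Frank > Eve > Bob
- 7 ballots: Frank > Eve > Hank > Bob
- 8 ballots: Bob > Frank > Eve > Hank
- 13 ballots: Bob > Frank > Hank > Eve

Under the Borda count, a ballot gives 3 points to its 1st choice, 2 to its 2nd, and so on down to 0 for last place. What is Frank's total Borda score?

112

Borda scores:
  Bob: 9·2 + 2·2 + 10·0 + 7·0 + 8·3 + 13·3 = 85
  Frank: 9·3 + 2·1 + 10·2 + 7·3 + 8·2 + 13·2 = 112
  Eve: 9·1 + 2·0 + 10·1 + 7·2 + 8·1 + 13·0 = 41
  Hank: 9·0 + 2·3 + 10·3 + 7·1 + 8·0 + 13·1 = 56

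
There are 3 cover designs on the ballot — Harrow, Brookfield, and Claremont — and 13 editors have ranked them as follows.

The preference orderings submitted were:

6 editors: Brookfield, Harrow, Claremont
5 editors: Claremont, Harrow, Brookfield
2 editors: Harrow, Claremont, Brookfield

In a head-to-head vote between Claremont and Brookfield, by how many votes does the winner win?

Ballots ranking Claremont above Brookfield: 5+2 = 7.
Ballots ranking Brookfield above Claremont: 6.
Claremont wins 7–6, a margin of 1.

1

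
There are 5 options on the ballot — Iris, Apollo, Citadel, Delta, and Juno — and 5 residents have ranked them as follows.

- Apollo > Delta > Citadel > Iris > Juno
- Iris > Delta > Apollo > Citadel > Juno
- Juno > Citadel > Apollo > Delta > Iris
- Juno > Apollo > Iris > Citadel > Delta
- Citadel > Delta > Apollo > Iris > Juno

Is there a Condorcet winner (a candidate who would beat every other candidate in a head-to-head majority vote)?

Head-to-head results (5 voters total):
Iris vs Apollo: Apollo wins 4–1.
Iris vs Citadel: Citadel wins 3–2.
Iris vs Delta: Delta wins 3–2.
Iris vs Juno: Iris wins 3–2.
Apollo vs Citadel: Apollo wins 3–2.
Apollo vs Delta: Apollo wins 3–2.
Apollo vs Juno: Apollo wins 3–2.
Citadel vs Delta: Citadel wins 3–2.
Citadel vs Juno: Citadel wins 3–2.
Delta vs Juno: Delta wins 3–2.
Apollo beats each rival — Iris (4–1), Citadel (3–2), Delta (3–2), Juno (3–2) — so Apollo is the Condorcet winner.

Yes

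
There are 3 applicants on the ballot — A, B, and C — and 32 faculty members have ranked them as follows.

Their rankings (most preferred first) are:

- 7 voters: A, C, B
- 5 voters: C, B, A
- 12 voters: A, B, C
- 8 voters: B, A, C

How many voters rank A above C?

27

Ballots ranking A above C: 7+12+8 = 27.
Ballots ranking C above A: 5.
So 27 of 32 voters prefer A to C.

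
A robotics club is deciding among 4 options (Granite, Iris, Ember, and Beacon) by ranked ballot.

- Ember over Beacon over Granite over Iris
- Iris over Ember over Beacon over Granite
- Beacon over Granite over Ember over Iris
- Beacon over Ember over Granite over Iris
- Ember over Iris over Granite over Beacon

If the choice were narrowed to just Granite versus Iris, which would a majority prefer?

Ballots ranking Granite above Iris: 3.
Ballots ranking Iris above Granite: 2.
Granite wins the head-to-head, 3–2.

Granite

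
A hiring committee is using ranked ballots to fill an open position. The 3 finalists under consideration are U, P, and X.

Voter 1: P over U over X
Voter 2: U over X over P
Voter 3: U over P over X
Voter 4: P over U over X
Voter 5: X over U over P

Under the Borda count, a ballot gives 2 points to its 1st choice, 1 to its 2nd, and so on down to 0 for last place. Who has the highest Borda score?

Borda scores:
  U: 1 + 2 + 2 + 1 + 1 = 7
  P: 2 + 0 + 1 + 2 + 0 = 5
  X: 0 + 1 + 0 + 0 + 2 = 3
U has the highest total.

U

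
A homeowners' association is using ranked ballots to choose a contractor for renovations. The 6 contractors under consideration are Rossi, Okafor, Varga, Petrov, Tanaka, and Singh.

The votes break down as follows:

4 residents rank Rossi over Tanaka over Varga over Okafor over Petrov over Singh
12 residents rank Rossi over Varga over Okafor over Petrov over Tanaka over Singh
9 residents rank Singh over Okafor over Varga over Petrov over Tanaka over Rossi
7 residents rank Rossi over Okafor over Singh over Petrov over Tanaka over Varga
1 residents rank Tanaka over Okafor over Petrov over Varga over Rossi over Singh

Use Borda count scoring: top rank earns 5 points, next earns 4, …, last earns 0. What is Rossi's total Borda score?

116

Borda scores:
  Rossi: 4·5 + 12·5 + 9·0 + 7·5 + 1 = 116
  Okafor: 4·2 + 12·3 + 9·4 + 7·4 + 4 = 112
  Varga: 4·3 + 12·4 + 9·3 + 7·0 + 2 = 89
  Petrov: 4·1 + 12·2 + 9·2 + 7·2 + 3 = 63
  Tanaka: 4·4 + 12·1 + 9·1 + 7·1 + 5 = 49
  Singh: 4·0 + 12·0 + 9·5 + 7·3 + 0 = 66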